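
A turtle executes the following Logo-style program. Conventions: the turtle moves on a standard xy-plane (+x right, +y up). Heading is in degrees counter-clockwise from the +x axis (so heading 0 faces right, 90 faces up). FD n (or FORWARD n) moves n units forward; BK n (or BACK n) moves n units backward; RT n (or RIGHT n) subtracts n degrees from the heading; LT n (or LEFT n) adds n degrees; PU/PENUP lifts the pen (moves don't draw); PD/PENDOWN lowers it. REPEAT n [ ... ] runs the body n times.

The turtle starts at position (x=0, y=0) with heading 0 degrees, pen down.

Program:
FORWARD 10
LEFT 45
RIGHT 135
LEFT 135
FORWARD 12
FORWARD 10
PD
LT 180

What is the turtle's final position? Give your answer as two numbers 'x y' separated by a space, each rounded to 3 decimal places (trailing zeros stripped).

Executing turtle program step by step:
Start: pos=(0,0), heading=0, pen down
FD 10: (0,0) -> (10,0) [heading=0, draw]
LT 45: heading 0 -> 45
RT 135: heading 45 -> 270
LT 135: heading 270 -> 45
FD 12: (10,0) -> (18.485,8.485) [heading=45, draw]
FD 10: (18.485,8.485) -> (25.556,15.556) [heading=45, draw]
PD: pen down
LT 180: heading 45 -> 225
Final: pos=(25.556,15.556), heading=225, 3 segment(s) drawn

Answer: 25.556 15.556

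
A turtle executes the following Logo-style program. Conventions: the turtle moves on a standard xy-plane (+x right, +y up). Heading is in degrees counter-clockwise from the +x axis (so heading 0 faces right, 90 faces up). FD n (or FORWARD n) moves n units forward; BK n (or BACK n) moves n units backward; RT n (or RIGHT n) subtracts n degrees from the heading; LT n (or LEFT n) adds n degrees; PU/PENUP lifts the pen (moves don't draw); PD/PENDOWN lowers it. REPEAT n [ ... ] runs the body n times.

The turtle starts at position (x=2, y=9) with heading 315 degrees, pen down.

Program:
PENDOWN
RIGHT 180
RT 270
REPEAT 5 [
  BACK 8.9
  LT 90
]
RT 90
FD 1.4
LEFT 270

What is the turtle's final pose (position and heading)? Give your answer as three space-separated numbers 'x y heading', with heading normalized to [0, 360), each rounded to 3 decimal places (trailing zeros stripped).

Executing turtle program step by step:
Start: pos=(2,9), heading=315, pen down
PD: pen down
RT 180: heading 315 -> 135
RT 270: heading 135 -> 225
REPEAT 5 [
  -- iteration 1/5 --
  BK 8.9: (2,9) -> (8.293,15.293) [heading=225, draw]
  LT 90: heading 225 -> 315
  -- iteration 2/5 --
  BK 8.9: (8.293,15.293) -> (2,21.587) [heading=315, draw]
  LT 90: heading 315 -> 45
  -- iteration 3/5 --
  BK 8.9: (2,21.587) -> (-4.293,15.293) [heading=45, draw]
  LT 90: heading 45 -> 135
  -- iteration 4/5 --
  BK 8.9: (-4.293,15.293) -> (2,9) [heading=135, draw]
  LT 90: heading 135 -> 225
  -- iteration 5/5 --
  BK 8.9: (2,9) -> (8.293,15.293) [heading=225, draw]
  LT 90: heading 225 -> 315
]
RT 90: heading 315 -> 225
FD 1.4: (8.293,15.293) -> (7.303,14.303) [heading=225, draw]
LT 270: heading 225 -> 135
Final: pos=(7.303,14.303), heading=135, 6 segment(s) drawn

Answer: 7.303 14.303 135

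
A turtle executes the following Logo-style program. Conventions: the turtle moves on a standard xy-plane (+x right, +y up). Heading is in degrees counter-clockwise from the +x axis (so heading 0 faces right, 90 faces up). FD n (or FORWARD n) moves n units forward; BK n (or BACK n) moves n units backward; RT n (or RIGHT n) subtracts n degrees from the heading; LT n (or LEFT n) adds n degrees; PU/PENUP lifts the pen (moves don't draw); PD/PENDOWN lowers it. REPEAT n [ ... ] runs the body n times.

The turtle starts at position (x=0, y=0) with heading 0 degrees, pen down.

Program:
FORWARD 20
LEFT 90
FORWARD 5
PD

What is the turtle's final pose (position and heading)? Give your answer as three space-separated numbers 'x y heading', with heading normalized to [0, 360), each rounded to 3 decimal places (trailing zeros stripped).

Executing turtle program step by step:
Start: pos=(0,0), heading=0, pen down
FD 20: (0,0) -> (20,0) [heading=0, draw]
LT 90: heading 0 -> 90
FD 5: (20,0) -> (20,5) [heading=90, draw]
PD: pen down
Final: pos=(20,5), heading=90, 2 segment(s) drawn

Answer: 20 5 90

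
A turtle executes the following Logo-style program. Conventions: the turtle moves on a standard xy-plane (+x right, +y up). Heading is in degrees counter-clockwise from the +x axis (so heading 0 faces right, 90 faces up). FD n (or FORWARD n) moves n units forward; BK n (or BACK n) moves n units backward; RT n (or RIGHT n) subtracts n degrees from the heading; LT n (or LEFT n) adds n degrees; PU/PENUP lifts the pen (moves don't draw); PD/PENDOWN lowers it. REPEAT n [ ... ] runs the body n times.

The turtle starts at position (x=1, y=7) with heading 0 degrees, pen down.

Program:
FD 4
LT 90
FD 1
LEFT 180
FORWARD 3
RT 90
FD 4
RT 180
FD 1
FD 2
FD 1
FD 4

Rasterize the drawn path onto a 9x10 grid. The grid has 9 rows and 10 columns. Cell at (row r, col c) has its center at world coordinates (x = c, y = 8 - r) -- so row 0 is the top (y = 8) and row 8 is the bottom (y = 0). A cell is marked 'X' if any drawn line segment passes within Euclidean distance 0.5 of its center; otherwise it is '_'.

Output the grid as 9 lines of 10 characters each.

Segment 0: (1,7) -> (5,7)
Segment 1: (5,7) -> (5,8)
Segment 2: (5,8) -> (5,5)
Segment 3: (5,5) -> (1,5)
Segment 4: (1,5) -> (2,5)
Segment 5: (2,5) -> (4,5)
Segment 6: (4,5) -> (5,5)
Segment 7: (5,5) -> (9,5)

Answer: _____X____
_XXXXX____
_____X____
_XXXXXXXXX
__________
__________
__________
__________
__________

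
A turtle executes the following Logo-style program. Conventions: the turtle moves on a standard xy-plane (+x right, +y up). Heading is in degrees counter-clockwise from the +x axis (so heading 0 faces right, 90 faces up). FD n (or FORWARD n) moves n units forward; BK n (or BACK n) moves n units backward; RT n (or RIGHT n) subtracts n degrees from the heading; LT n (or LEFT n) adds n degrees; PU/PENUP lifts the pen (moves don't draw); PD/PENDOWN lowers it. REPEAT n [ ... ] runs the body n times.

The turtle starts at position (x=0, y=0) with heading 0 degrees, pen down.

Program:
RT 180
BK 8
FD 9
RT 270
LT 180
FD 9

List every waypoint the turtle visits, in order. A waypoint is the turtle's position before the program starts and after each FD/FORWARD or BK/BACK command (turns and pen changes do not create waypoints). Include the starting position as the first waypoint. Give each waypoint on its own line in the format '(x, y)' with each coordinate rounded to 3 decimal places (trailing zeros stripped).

Executing turtle program step by step:
Start: pos=(0,0), heading=0, pen down
RT 180: heading 0 -> 180
BK 8: (0,0) -> (8,0) [heading=180, draw]
FD 9: (8,0) -> (-1,0) [heading=180, draw]
RT 270: heading 180 -> 270
LT 180: heading 270 -> 90
FD 9: (-1,0) -> (-1,9) [heading=90, draw]
Final: pos=(-1,9), heading=90, 3 segment(s) drawn
Waypoints (4 total):
(0, 0)
(8, 0)
(-1, 0)
(-1, 9)

Answer: (0, 0)
(8, 0)
(-1, 0)
(-1, 9)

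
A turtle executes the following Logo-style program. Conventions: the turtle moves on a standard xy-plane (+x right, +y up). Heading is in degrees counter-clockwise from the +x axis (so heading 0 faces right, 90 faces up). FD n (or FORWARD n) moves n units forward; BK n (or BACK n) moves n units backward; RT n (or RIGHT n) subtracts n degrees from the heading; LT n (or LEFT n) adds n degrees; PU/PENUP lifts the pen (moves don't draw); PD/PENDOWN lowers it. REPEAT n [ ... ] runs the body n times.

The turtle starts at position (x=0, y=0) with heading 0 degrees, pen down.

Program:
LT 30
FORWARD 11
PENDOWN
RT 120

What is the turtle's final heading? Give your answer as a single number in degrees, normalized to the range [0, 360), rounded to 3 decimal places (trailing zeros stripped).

Answer: 270

Derivation:
Executing turtle program step by step:
Start: pos=(0,0), heading=0, pen down
LT 30: heading 0 -> 30
FD 11: (0,0) -> (9.526,5.5) [heading=30, draw]
PD: pen down
RT 120: heading 30 -> 270
Final: pos=(9.526,5.5), heading=270, 1 segment(s) drawn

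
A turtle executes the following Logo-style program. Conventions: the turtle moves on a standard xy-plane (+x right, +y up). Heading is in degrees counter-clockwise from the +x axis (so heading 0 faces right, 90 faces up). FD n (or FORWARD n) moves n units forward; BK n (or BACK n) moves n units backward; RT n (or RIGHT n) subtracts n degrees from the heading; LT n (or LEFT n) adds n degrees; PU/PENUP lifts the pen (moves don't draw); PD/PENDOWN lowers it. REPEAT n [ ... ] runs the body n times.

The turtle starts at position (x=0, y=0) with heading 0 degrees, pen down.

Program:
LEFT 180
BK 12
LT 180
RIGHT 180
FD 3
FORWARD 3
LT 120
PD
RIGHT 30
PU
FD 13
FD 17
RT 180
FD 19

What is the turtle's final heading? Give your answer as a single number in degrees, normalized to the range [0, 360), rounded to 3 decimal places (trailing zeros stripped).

Executing turtle program step by step:
Start: pos=(0,0), heading=0, pen down
LT 180: heading 0 -> 180
BK 12: (0,0) -> (12,0) [heading=180, draw]
LT 180: heading 180 -> 0
RT 180: heading 0 -> 180
FD 3: (12,0) -> (9,0) [heading=180, draw]
FD 3: (9,0) -> (6,0) [heading=180, draw]
LT 120: heading 180 -> 300
PD: pen down
RT 30: heading 300 -> 270
PU: pen up
FD 13: (6,0) -> (6,-13) [heading=270, move]
FD 17: (6,-13) -> (6,-30) [heading=270, move]
RT 180: heading 270 -> 90
FD 19: (6,-30) -> (6,-11) [heading=90, move]
Final: pos=(6,-11), heading=90, 3 segment(s) drawn

Answer: 90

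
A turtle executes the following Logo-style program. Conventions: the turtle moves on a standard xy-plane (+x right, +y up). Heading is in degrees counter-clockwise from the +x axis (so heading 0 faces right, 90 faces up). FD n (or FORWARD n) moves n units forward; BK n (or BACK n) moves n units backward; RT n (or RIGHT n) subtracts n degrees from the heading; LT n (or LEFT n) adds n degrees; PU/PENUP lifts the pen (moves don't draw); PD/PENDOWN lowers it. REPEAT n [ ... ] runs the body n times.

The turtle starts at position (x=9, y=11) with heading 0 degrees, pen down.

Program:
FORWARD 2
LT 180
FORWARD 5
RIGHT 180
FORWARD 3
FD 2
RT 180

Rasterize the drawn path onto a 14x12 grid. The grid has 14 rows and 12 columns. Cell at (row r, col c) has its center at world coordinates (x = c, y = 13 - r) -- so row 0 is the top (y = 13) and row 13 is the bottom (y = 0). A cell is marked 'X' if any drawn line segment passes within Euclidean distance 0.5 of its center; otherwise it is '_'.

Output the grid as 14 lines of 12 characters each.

Segment 0: (9,11) -> (11,11)
Segment 1: (11,11) -> (6,11)
Segment 2: (6,11) -> (9,11)
Segment 3: (9,11) -> (11,11)

Answer: ____________
____________
______XXXXXX
____________
____________
____________
____________
____________
____________
____________
____________
____________
____________
____________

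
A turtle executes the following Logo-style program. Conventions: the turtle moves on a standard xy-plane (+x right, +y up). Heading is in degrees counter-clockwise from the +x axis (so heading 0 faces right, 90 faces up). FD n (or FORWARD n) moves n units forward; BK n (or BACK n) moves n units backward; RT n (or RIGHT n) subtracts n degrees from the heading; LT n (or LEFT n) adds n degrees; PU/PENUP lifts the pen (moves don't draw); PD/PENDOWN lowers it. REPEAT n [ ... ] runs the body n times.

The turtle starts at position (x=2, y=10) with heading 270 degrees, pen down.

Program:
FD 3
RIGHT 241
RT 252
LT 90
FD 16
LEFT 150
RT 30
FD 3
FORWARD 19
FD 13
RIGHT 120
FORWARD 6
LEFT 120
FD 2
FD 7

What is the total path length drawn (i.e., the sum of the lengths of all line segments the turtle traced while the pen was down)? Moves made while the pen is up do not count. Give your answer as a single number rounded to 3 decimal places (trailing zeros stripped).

Answer: 69

Derivation:
Executing turtle program step by step:
Start: pos=(2,10), heading=270, pen down
FD 3: (2,10) -> (2,7) [heading=270, draw]
RT 241: heading 270 -> 29
RT 252: heading 29 -> 137
LT 90: heading 137 -> 227
FD 16: (2,7) -> (-8.912,-4.702) [heading=227, draw]
LT 150: heading 227 -> 17
RT 30: heading 17 -> 347
FD 3: (-8.912,-4.702) -> (-5.989,-5.377) [heading=347, draw]
FD 19: (-5.989,-5.377) -> (12.524,-9.651) [heading=347, draw]
FD 13: (12.524,-9.651) -> (25.191,-12.575) [heading=347, draw]
RT 120: heading 347 -> 227
FD 6: (25.191,-12.575) -> (21.099,-16.963) [heading=227, draw]
LT 120: heading 227 -> 347
FD 2: (21.099,-16.963) -> (23.048,-17.413) [heading=347, draw]
FD 7: (23.048,-17.413) -> (29.868,-18.988) [heading=347, draw]
Final: pos=(29.868,-18.988), heading=347, 8 segment(s) drawn

Segment lengths:
  seg 1: (2,10) -> (2,7), length = 3
  seg 2: (2,7) -> (-8.912,-4.702), length = 16
  seg 3: (-8.912,-4.702) -> (-5.989,-5.377), length = 3
  seg 4: (-5.989,-5.377) -> (12.524,-9.651), length = 19
  seg 5: (12.524,-9.651) -> (25.191,-12.575), length = 13
  seg 6: (25.191,-12.575) -> (21.099,-16.963), length = 6
  seg 7: (21.099,-16.963) -> (23.048,-17.413), length = 2
  seg 8: (23.048,-17.413) -> (29.868,-18.988), length = 7
Total = 69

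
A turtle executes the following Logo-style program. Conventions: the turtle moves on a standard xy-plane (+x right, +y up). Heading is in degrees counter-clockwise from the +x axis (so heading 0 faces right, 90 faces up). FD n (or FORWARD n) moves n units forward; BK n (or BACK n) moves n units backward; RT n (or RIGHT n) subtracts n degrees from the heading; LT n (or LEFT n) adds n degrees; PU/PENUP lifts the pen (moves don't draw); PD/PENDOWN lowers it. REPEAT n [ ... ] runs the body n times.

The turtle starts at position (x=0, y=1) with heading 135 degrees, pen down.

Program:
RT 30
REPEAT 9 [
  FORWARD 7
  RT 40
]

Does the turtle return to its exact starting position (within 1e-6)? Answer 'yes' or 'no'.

Executing turtle program step by step:
Start: pos=(0,1), heading=135, pen down
RT 30: heading 135 -> 105
REPEAT 9 [
  -- iteration 1/9 --
  FD 7: (0,1) -> (-1.812,7.761) [heading=105, draw]
  RT 40: heading 105 -> 65
  -- iteration 2/9 --
  FD 7: (-1.812,7.761) -> (1.147,14.106) [heading=65, draw]
  RT 40: heading 65 -> 25
  -- iteration 3/9 --
  FD 7: (1.147,14.106) -> (7.491,17.064) [heading=25, draw]
  RT 40: heading 25 -> 345
  -- iteration 4/9 --
  FD 7: (7.491,17.064) -> (14.252,15.252) [heading=345, draw]
  RT 40: heading 345 -> 305
  -- iteration 5/9 --
  FD 7: (14.252,15.252) -> (18.267,9.518) [heading=305, draw]
  RT 40: heading 305 -> 265
  -- iteration 6/9 --
  FD 7: (18.267,9.518) -> (17.657,2.545) [heading=265, draw]
  RT 40: heading 265 -> 225
  -- iteration 7/9 --
  FD 7: (17.657,2.545) -> (12.707,-2.405) [heading=225, draw]
  RT 40: heading 225 -> 185
  -- iteration 8/9 --
  FD 7: (12.707,-2.405) -> (5.734,-3.015) [heading=185, draw]
  RT 40: heading 185 -> 145
  -- iteration 9/9 --
  FD 7: (5.734,-3.015) -> (0,1) [heading=145, draw]
  RT 40: heading 145 -> 105
]
Final: pos=(0,1), heading=105, 9 segment(s) drawn

Start position: (0, 1)
Final position: (0, 1)
Distance = 0; < 1e-6 -> CLOSED

Answer: yes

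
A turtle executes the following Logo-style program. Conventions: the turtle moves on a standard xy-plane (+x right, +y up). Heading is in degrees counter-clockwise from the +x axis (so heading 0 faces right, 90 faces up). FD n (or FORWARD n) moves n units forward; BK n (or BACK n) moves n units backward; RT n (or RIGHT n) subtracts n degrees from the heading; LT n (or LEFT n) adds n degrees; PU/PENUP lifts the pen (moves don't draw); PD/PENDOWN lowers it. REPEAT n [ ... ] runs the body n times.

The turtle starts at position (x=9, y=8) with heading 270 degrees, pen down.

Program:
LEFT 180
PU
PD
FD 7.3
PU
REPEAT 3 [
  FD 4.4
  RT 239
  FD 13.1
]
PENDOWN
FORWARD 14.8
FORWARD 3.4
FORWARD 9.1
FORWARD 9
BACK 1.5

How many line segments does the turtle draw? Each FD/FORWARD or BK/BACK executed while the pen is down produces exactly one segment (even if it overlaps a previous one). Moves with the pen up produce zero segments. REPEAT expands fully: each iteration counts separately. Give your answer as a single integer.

Answer: 6

Derivation:
Executing turtle program step by step:
Start: pos=(9,8), heading=270, pen down
LT 180: heading 270 -> 90
PU: pen up
PD: pen down
FD 7.3: (9,8) -> (9,15.3) [heading=90, draw]
PU: pen up
REPEAT 3 [
  -- iteration 1/3 --
  FD 4.4: (9,15.3) -> (9,19.7) [heading=90, move]
  RT 239: heading 90 -> 211
  FD 13.1: (9,19.7) -> (-2.229,12.953) [heading=211, move]
  -- iteration 2/3 --
  FD 4.4: (-2.229,12.953) -> (-6,10.687) [heading=211, move]
  RT 239: heading 211 -> 332
  FD 13.1: (-6,10.687) -> (5.566,4.537) [heading=332, move]
  -- iteration 3/3 --
  FD 4.4: (5.566,4.537) -> (9.451,2.471) [heading=332, move]
  RT 239: heading 332 -> 93
  FD 13.1: (9.451,2.471) -> (8.766,15.553) [heading=93, move]
]
PD: pen down
FD 14.8: (8.766,15.553) -> (7.991,30.333) [heading=93, draw]
FD 3.4: (7.991,30.333) -> (7.813,33.728) [heading=93, draw]
FD 9.1: (7.813,33.728) -> (7.337,42.816) [heading=93, draw]
FD 9: (7.337,42.816) -> (6.866,51.803) [heading=93, draw]
BK 1.5: (6.866,51.803) -> (6.944,50.305) [heading=93, draw]
Final: pos=(6.944,50.305), heading=93, 6 segment(s) drawn
Segments drawn: 6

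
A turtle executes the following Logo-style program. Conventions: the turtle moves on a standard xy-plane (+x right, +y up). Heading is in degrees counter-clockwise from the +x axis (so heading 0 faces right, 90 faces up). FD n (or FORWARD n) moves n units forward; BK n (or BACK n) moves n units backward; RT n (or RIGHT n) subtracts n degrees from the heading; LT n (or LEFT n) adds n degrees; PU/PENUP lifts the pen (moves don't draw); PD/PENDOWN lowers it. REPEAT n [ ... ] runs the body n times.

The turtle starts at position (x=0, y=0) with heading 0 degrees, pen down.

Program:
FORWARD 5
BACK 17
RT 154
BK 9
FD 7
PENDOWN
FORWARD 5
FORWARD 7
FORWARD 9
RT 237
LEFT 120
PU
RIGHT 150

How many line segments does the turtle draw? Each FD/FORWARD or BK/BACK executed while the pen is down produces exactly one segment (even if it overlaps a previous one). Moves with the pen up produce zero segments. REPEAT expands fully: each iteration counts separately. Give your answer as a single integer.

Executing turtle program step by step:
Start: pos=(0,0), heading=0, pen down
FD 5: (0,0) -> (5,0) [heading=0, draw]
BK 17: (5,0) -> (-12,0) [heading=0, draw]
RT 154: heading 0 -> 206
BK 9: (-12,0) -> (-3.911,3.945) [heading=206, draw]
FD 7: (-3.911,3.945) -> (-10.202,0.877) [heading=206, draw]
PD: pen down
FD 5: (-10.202,0.877) -> (-14.696,-1.315) [heading=206, draw]
FD 7: (-14.696,-1.315) -> (-20.988,-4.384) [heading=206, draw]
FD 9: (-20.988,-4.384) -> (-29.077,-8.329) [heading=206, draw]
RT 237: heading 206 -> 329
LT 120: heading 329 -> 89
PU: pen up
RT 150: heading 89 -> 299
Final: pos=(-29.077,-8.329), heading=299, 7 segment(s) drawn
Segments drawn: 7

Answer: 7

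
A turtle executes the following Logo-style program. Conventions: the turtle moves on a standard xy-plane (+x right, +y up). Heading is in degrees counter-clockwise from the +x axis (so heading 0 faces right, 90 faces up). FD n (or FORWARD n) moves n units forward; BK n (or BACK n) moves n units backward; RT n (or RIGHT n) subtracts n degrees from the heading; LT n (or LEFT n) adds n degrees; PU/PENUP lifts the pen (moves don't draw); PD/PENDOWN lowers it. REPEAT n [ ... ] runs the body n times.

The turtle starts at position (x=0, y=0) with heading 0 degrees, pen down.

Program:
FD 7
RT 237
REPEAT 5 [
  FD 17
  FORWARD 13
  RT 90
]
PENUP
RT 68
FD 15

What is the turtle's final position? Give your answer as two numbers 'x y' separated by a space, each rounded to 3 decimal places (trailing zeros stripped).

Executing turtle program step by step:
Start: pos=(0,0), heading=0, pen down
FD 7: (0,0) -> (7,0) [heading=0, draw]
RT 237: heading 0 -> 123
REPEAT 5 [
  -- iteration 1/5 --
  FD 17: (7,0) -> (-2.259,14.257) [heading=123, draw]
  FD 13: (-2.259,14.257) -> (-9.339,25.16) [heading=123, draw]
  RT 90: heading 123 -> 33
  -- iteration 2/5 --
  FD 17: (-9.339,25.16) -> (4.918,34.419) [heading=33, draw]
  FD 13: (4.918,34.419) -> (15.821,41.499) [heading=33, draw]
  RT 90: heading 33 -> 303
  -- iteration 3/5 --
  FD 17: (15.821,41.499) -> (25.08,27.242) [heading=303, draw]
  FD 13: (25.08,27.242) -> (32.16,16.339) [heading=303, draw]
  RT 90: heading 303 -> 213
  -- iteration 4/5 --
  FD 17: (32.16,16.339) -> (17.903,7.08) [heading=213, draw]
  FD 13: (17.903,7.08) -> (7,0) [heading=213, draw]
  RT 90: heading 213 -> 123
  -- iteration 5/5 --
  FD 17: (7,0) -> (-2.259,14.257) [heading=123, draw]
  FD 13: (-2.259,14.257) -> (-9.339,25.16) [heading=123, draw]
  RT 90: heading 123 -> 33
]
PU: pen up
RT 68: heading 33 -> 325
FD 15: (-9.339,25.16) -> (2.948,16.556) [heading=325, move]
Final: pos=(2.948,16.556), heading=325, 11 segment(s) drawn

Answer: 2.948 16.556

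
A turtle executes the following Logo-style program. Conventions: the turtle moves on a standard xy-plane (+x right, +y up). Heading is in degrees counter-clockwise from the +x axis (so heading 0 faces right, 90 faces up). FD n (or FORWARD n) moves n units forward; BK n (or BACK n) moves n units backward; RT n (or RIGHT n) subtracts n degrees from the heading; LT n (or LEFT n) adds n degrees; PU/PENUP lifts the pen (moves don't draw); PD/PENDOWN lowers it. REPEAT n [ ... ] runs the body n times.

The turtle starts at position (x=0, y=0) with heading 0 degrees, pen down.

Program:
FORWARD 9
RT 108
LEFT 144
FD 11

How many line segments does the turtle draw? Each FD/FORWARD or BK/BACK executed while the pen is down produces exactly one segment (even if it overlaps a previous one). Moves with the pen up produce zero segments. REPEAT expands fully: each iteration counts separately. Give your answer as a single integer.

Answer: 2

Derivation:
Executing turtle program step by step:
Start: pos=(0,0), heading=0, pen down
FD 9: (0,0) -> (9,0) [heading=0, draw]
RT 108: heading 0 -> 252
LT 144: heading 252 -> 36
FD 11: (9,0) -> (17.899,6.466) [heading=36, draw]
Final: pos=(17.899,6.466), heading=36, 2 segment(s) drawn
Segments drawn: 2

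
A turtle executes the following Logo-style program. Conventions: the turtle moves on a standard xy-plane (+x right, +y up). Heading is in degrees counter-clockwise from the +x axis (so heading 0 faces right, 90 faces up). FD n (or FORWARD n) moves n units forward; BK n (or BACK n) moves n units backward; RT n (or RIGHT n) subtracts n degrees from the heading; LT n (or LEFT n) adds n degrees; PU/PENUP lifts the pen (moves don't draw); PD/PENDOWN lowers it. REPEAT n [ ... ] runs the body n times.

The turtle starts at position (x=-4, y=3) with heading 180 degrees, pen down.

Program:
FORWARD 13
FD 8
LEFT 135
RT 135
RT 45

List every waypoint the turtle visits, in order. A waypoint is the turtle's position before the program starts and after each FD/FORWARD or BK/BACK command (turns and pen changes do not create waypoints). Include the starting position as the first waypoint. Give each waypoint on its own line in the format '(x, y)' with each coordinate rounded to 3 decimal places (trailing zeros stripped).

Answer: (-4, 3)
(-17, 3)
(-25, 3)

Derivation:
Executing turtle program step by step:
Start: pos=(-4,3), heading=180, pen down
FD 13: (-4,3) -> (-17,3) [heading=180, draw]
FD 8: (-17,3) -> (-25,3) [heading=180, draw]
LT 135: heading 180 -> 315
RT 135: heading 315 -> 180
RT 45: heading 180 -> 135
Final: pos=(-25,3), heading=135, 2 segment(s) drawn
Waypoints (3 total):
(-4, 3)
(-17, 3)
(-25, 3)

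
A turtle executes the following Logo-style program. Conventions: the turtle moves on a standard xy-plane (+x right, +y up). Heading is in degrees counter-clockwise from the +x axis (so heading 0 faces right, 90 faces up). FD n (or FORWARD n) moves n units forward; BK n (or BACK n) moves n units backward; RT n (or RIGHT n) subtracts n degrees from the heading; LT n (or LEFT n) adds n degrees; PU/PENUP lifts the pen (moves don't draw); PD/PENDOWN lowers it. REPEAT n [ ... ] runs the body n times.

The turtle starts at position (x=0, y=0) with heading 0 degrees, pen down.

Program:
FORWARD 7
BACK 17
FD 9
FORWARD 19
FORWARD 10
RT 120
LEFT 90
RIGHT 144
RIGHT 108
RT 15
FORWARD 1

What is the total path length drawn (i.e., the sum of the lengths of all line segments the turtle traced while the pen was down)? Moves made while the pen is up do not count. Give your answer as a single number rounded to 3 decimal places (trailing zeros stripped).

Answer: 63

Derivation:
Executing turtle program step by step:
Start: pos=(0,0), heading=0, pen down
FD 7: (0,0) -> (7,0) [heading=0, draw]
BK 17: (7,0) -> (-10,0) [heading=0, draw]
FD 9: (-10,0) -> (-1,0) [heading=0, draw]
FD 19: (-1,0) -> (18,0) [heading=0, draw]
FD 10: (18,0) -> (28,0) [heading=0, draw]
RT 120: heading 0 -> 240
LT 90: heading 240 -> 330
RT 144: heading 330 -> 186
RT 108: heading 186 -> 78
RT 15: heading 78 -> 63
FD 1: (28,0) -> (28.454,0.891) [heading=63, draw]
Final: pos=(28.454,0.891), heading=63, 6 segment(s) drawn

Segment lengths:
  seg 1: (0,0) -> (7,0), length = 7
  seg 2: (7,0) -> (-10,0), length = 17
  seg 3: (-10,0) -> (-1,0), length = 9
  seg 4: (-1,0) -> (18,0), length = 19
  seg 5: (18,0) -> (28,0), length = 10
  seg 6: (28,0) -> (28.454,0.891), length = 1
Total = 63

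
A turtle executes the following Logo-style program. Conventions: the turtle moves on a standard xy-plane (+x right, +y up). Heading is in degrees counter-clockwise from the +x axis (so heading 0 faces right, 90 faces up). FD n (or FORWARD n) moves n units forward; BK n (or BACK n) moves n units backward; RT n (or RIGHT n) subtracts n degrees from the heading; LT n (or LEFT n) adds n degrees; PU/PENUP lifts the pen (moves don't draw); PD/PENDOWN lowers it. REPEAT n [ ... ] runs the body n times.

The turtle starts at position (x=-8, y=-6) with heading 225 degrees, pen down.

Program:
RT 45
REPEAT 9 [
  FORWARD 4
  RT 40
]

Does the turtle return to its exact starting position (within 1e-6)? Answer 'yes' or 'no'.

Executing turtle program step by step:
Start: pos=(-8,-6), heading=225, pen down
RT 45: heading 225 -> 180
REPEAT 9 [
  -- iteration 1/9 --
  FD 4: (-8,-6) -> (-12,-6) [heading=180, draw]
  RT 40: heading 180 -> 140
  -- iteration 2/9 --
  FD 4: (-12,-6) -> (-15.064,-3.429) [heading=140, draw]
  RT 40: heading 140 -> 100
  -- iteration 3/9 --
  FD 4: (-15.064,-3.429) -> (-15.759,0.51) [heading=100, draw]
  RT 40: heading 100 -> 60
  -- iteration 4/9 --
  FD 4: (-15.759,0.51) -> (-13.759,3.974) [heading=60, draw]
  RT 40: heading 60 -> 20
  -- iteration 5/9 --
  FD 4: (-13.759,3.974) -> (-10,5.343) [heading=20, draw]
  RT 40: heading 20 -> 340
  -- iteration 6/9 --
  FD 4: (-10,5.343) -> (-6.241,3.974) [heading=340, draw]
  RT 40: heading 340 -> 300
  -- iteration 7/9 --
  FD 4: (-6.241,3.974) -> (-4.241,0.51) [heading=300, draw]
  RT 40: heading 300 -> 260
  -- iteration 8/9 --
  FD 4: (-4.241,0.51) -> (-4.936,-3.429) [heading=260, draw]
  RT 40: heading 260 -> 220
  -- iteration 9/9 --
  FD 4: (-4.936,-3.429) -> (-8,-6) [heading=220, draw]
  RT 40: heading 220 -> 180
]
Final: pos=(-8,-6), heading=180, 9 segment(s) drawn

Start position: (-8, -6)
Final position: (-8, -6)
Distance = 0; < 1e-6 -> CLOSED

Answer: yes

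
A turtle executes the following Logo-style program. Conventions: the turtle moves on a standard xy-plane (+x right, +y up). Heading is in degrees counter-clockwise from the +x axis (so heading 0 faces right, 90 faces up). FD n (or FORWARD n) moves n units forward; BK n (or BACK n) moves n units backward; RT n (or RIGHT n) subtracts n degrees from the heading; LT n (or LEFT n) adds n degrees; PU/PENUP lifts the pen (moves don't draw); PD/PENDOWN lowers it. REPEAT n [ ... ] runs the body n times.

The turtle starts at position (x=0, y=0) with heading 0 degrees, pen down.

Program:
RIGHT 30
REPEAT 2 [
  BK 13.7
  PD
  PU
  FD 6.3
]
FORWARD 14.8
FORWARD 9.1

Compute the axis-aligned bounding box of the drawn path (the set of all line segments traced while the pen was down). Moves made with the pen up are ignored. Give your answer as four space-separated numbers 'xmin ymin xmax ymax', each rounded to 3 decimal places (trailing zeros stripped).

Answer: -11.865 0 0 6.85

Derivation:
Executing turtle program step by step:
Start: pos=(0,0), heading=0, pen down
RT 30: heading 0 -> 330
REPEAT 2 [
  -- iteration 1/2 --
  BK 13.7: (0,0) -> (-11.865,6.85) [heading=330, draw]
  PD: pen down
  PU: pen up
  FD 6.3: (-11.865,6.85) -> (-6.409,3.7) [heading=330, move]
  -- iteration 2/2 --
  BK 13.7: (-6.409,3.7) -> (-18.273,10.55) [heading=330, move]
  PD: pen down
  PU: pen up
  FD 6.3: (-18.273,10.55) -> (-12.817,7.4) [heading=330, move]
]
FD 14.8: (-12.817,7.4) -> (0,0) [heading=330, move]
FD 9.1: (0,0) -> (7.881,-4.55) [heading=330, move]
Final: pos=(7.881,-4.55), heading=330, 1 segment(s) drawn

Segment endpoints: x in {-11.865, 0}, y in {0, 6.85}
xmin=-11.865, ymin=0, xmax=0, ymax=6.85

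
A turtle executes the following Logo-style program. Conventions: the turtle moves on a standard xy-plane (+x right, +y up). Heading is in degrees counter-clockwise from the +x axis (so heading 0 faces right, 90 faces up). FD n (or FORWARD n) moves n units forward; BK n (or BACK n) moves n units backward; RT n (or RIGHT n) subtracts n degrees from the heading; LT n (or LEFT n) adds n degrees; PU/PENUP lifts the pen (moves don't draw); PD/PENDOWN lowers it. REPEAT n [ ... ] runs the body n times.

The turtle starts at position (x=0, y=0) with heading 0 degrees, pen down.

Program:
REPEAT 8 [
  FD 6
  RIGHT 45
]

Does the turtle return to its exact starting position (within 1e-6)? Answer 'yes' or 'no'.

Answer: yes

Derivation:
Executing turtle program step by step:
Start: pos=(0,0), heading=0, pen down
REPEAT 8 [
  -- iteration 1/8 --
  FD 6: (0,0) -> (6,0) [heading=0, draw]
  RT 45: heading 0 -> 315
  -- iteration 2/8 --
  FD 6: (6,0) -> (10.243,-4.243) [heading=315, draw]
  RT 45: heading 315 -> 270
  -- iteration 3/8 --
  FD 6: (10.243,-4.243) -> (10.243,-10.243) [heading=270, draw]
  RT 45: heading 270 -> 225
  -- iteration 4/8 --
  FD 6: (10.243,-10.243) -> (6,-14.485) [heading=225, draw]
  RT 45: heading 225 -> 180
  -- iteration 5/8 --
  FD 6: (6,-14.485) -> (0,-14.485) [heading=180, draw]
  RT 45: heading 180 -> 135
  -- iteration 6/8 --
  FD 6: (0,-14.485) -> (-4.243,-10.243) [heading=135, draw]
  RT 45: heading 135 -> 90
  -- iteration 7/8 --
  FD 6: (-4.243,-10.243) -> (-4.243,-4.243) [heading=90, draw]
  RT 45: heading 90 -> 45
  -- iteration 8/8 --
  FD 6: (-4.243,-4.243) -> (0,0) [heading=45, draw]
  RT 45: heading 45 -> 0
]
Final: pos=(0,0), heading=0, 8 segment(s) drawn

Start position: (0, 0)
Final position: (0, 0)
Distance = 0; < 1e-6 -> CLOSED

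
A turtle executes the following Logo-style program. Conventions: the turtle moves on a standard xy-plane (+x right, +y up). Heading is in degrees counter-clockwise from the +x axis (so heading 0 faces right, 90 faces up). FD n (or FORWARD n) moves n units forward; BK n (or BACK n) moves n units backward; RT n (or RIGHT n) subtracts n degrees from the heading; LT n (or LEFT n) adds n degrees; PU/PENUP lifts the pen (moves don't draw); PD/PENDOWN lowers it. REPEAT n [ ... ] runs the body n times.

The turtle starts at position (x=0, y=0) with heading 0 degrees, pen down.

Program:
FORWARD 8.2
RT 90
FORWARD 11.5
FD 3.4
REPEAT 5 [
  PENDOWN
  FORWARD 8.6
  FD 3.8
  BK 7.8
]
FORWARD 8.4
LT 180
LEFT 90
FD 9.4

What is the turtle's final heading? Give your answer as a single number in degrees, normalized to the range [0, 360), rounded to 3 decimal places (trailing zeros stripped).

Executing turtle program step by step:
Start: pos=(0,0), heading=0, pen down
FD 8.2: (0,0) -> (8.2,0) [heading=0, draw]
RT 90: heading 0 -> 270
FD 11.5: (8.2,0) -> (8.2,-11.5) [heading=270, draw]
FD 3.4: (8.2,-11.5) -> (8.2,-14.9) [heading=270, draw]
REPEAT 5 [
  -- iteration 1/5 --
  PD: pen down
  FD 8.6: (8.2,-14.9) -> (8.2,-23.5) [heading=270, draw]
  FD 3.8: (8.2,-23.5) -> (8.2,-27.3) [heading=270, draw]
  BK 7.8: (8.2,-27.3) -> (8.2,-19.5) [heading=270, draw]
  -- iteration 2/5 --
  PD: pen down
  FD 8.6: (8.2,-19.5) -> (8.2,-28.1) [heading=270, draw]
  FD 3.8: (8.2,-28.1) -> (8.2,-31.9) [heading=270, draw]
  BK 7.8: (8.2,-31.9) -> (8.2,-24.1) [heading=270, draw]
  -- iteration 3/5 --
  PD: pen down
  FD 8.6: (8.2,-24.1) -> (8.2,-32.7) [heading=270, draw]
  FD 3.8: (8.2,-32.7) -> (8.2,-36.5) [heading=270, draw]
  BK 7.8: (8.2,-36.5) -> (8.2,-28.7) [heading=270, draw]
  -- iteration 4/5 --
  PD: pen down
  FD 8.6: (8.2,-28.7) -> (8.2,-37.3) [heading=270, draw]
  FD 3.8: (8.2,-37.3) -> (8.2,-41.1) [heading=270, draw]
  BK 7.8: (8.2,-41.1) -> (8.2,-33.3) [heading=270, draw]
  -- iteration 5/5 --
  PD: pen down
  FD 8.6: (8.2,-33.3) -> (8.2,-41.9) [heading=270, draw]
  FD 3.8: (8.2,-41.9) -> (8.2,-45.7) [heading=270, draw]
  BK 7.8: (8.2,-45.7) -> (8.2,-37.9) [heading=270, draw]
]
FD 8.4: (8.2,-37.9) -> (8.2,-46.3) [heading=270, draw]
LT 180: heading 270 -> 90
LT 90: heading 90 -> 180
FD 9.4: (8.2,-46.3) -> (-1.2,-46.3) [heading=180, draw]
Final: pos=(-1.2,-46.3), heading=180, 20 segment(s) drawn

Answer: 180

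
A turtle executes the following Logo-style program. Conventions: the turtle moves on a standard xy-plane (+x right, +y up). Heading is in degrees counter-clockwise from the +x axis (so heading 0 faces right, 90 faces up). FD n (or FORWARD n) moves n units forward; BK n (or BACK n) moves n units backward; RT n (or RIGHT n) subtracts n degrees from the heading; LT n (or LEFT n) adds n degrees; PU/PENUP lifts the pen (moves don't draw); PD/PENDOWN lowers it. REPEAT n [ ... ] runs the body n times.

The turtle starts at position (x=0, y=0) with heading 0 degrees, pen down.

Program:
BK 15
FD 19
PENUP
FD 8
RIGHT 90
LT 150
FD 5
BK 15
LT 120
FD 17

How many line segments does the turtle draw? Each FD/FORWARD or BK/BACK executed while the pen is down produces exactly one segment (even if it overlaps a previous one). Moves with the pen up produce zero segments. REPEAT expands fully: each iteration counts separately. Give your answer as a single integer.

Executing turtle program step by step:
Start: pos=(0,0), heading=0, pen down
BK 15: (0,0) -> (-15,0) [heading=0, draw]
FD 19: (-15,0) -> (4,0) [heading=0, draw]
PU: pen up
FD 8: (4,0) -> (12,0) [heading=0, move]
RT 90: heading 0 -> 270
LT 150: heading 270 -> 60
FD 5: (12,0) -> (14.5,4.33) [heading=60, move]
BK 15: (14.5,4.33) -> (7,-8.66) [heading=60, move]
LT 120: heading 60 -> 180
FD 17: (7,-8.66) -> (-10,-8.66) [heading=180, move]
Final: pos=(-10,-8.66), heading=180, 2 segment(s) drawn
Segments drawn: 2

Answer: 2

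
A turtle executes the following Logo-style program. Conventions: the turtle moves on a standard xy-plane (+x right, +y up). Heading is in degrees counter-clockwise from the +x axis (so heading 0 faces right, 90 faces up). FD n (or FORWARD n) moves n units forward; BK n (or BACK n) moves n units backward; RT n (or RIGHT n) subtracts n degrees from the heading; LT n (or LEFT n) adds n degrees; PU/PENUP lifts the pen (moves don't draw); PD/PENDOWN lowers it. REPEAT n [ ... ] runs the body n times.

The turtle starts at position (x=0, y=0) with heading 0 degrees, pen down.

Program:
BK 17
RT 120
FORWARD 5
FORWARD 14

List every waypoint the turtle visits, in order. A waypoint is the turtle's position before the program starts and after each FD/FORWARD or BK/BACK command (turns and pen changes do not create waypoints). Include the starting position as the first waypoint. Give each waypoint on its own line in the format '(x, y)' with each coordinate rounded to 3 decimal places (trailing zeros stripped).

Answer: (0, 0)
(-17, 0)
(-19.5, -4.33)
(-26.5, -16.454)

Derivation:
Executing turtle program step by step:
Start: pos=(0,0), heading=0, pen down
BK 17: (0,0) -> (-17,0) [heading=0, draw]
RT 120: heading 0 -> 240
FD 5: (-17,0) -> (-19.5,-4.33) [heading=240, draw]
FD 14: (-19.5,-4.33) -> (-26.5,-16.454) [heading=240, draw]
Final: pos=(-26.5,-16.454), heading=240, 3 segment(s) drawn
Waypoints (4 total):
(0, 0)
(-17, 0)
(-19.5, -4.33)
(-26.5, -16.454)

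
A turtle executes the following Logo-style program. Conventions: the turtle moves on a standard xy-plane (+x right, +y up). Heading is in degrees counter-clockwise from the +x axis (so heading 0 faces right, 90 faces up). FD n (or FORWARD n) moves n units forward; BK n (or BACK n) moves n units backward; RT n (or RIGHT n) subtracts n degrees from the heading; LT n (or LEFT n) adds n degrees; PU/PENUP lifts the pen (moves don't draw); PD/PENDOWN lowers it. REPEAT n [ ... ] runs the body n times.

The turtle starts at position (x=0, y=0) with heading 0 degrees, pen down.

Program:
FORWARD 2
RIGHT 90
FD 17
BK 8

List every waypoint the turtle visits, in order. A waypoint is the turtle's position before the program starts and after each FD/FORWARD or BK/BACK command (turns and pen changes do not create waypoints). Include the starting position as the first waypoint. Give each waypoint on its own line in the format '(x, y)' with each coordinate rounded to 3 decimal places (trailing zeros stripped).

Executing turtle program step by step:
Start: pos=(0,0), heading=0, pen down
FD 2: (0,0) -> (2,0) [heading=0, draw]
RT 90: heading 0 -> 270
FD 17: (2,0) -> (2,-17) [heading=270, draw]
BK 8: (2,-17) -> (2,-9) [heading=270, draw]
Final: pos=(2,-9), heading=270, 3 segment(s) drawn
Waypoints (4 total):
(0, 0)
(2, 0)
(2, -17)
(2, -9)

Answer: (0, 0)
(2, 0)
(2, -17)
(2, -9)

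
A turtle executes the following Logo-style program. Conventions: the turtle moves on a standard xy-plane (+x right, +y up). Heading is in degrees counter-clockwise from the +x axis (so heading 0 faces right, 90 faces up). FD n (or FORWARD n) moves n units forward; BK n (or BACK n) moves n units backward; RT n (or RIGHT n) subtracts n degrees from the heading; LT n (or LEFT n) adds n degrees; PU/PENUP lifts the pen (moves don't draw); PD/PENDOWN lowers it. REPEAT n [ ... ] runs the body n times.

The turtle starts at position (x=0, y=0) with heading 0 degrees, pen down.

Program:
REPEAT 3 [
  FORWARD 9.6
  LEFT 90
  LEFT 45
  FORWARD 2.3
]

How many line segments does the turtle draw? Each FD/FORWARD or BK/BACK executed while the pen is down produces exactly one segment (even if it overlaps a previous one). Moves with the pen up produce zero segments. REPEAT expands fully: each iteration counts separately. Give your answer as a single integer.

Executing turtle program step by step:
Start: pos=(0,0), heading=0, pen down
REPEAT 3 [
  -- iteration 1/3 --
  FD 9.6: (0,0) -> (9.6,0) [heading=0, draw]
  LT 90: heading 0 -> 90
  LT 45: heading 90 -> 135
  FD 2.3: (9.6,0) -> (7.974,1.626) [heading=135, draw]
  -- iteration 2/3 --
  FD 9.6: (7.974,1.626) -> (1.185,8.415) [heading=135, draw]
  LT 90: heading 135 -> 225
  LT 45: heading 225 -> 270
  FD 2.3: (1.185,8.415) -> (1.185,6.115) [heading=270, draw]
  -- iteration 3/3 --
  FD 9.6: (1.185,6.115) -> (1.185,-3.485) [heading=270, draw]
  LT 90: heading 270 -> 0
  LT 45: heading 0 -> 45
  FD 2.3: (1.185,-3.485) -> (2.812,-1.859) [heading=45, draw]
]
Final: pos=(2.812,-1.859), heading=45, 6 segment(s) drawn
Segments drawn: 6

Answer: 6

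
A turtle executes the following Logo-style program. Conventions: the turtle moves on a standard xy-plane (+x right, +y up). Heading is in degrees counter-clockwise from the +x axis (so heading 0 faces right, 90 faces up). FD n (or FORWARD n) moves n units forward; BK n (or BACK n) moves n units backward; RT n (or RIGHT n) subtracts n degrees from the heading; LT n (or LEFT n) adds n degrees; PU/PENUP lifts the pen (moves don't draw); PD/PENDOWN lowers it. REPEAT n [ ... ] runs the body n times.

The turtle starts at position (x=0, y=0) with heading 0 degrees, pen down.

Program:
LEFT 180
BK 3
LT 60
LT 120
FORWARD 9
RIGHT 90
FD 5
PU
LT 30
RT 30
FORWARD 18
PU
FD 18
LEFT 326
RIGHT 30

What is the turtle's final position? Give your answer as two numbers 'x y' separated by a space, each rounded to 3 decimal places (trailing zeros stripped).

Executing turtle program step by step:
Start: pos=(0,0), heading=0, pen down
LT 180: heading 0 -> 180
BK 3: (0,0) -> (3,0) [heading=180, draw]
LT 60: heading 180 -> 240
LT 120: heading 240 -> 0
FD 9: (3,0) -> (12,0) [heading=0, draw]
RT 90: heading 0 -> 270
FD 5: (12,0) -> (12,-5) [heading=270, draw]
PU: pen up
LT 30: heading 270 -> 300
RT 30: heading 300 -> 270
FD 18: (12,-5) -> (12,-23) [heading=270, move]
PU: pen up
FD 18: (12,-23) -> (12,-41) [heading=270, move]
LT 326: heading 270 -> 236
RT 30: heading 236 -> 206
Final: pos=(12,-41), heading=206, 3 segment(s) drawn

Answer: 12 -41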